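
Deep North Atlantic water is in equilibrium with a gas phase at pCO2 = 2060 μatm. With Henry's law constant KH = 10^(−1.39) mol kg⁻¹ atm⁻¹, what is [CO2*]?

KH = 10^(−1.39) = 4.074×10^-2 mol kg⁻¹ atm⁻¹
[CO2*] = KH · pCO2 = 4.074×10^-2 × 2060×10^-6 atm = 8.39×10^-5 mol/kg

[CO2*] = 83.9 μmol/kg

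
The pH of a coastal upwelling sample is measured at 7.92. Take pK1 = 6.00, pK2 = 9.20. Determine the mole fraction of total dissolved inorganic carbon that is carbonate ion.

α₂ = 0.0493

α₂ = 1 / (1 + [H⁺]/K2 + [H⁺]²/(K1K2)) = 1 / (1 + 10^+1.28 + 10^-0.64)
   = 1 / (1 + 19.055 + 0.22909) = 1/20.284 = 0.04930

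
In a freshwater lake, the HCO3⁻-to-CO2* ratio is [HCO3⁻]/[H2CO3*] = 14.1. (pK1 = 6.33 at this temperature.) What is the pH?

From K1 = [H⁺][HCO3⁻]/[H2CO3*]:  pH = pK1 + log₁₀([HCO3⁻]/[H2CO3*])
log₁₀(14.1) = +1.149
pH = 6.33 + (+1.149) = 7.48

pH = 7.48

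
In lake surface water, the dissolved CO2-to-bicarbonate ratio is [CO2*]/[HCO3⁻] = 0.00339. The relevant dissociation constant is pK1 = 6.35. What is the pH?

From K1 = [H⁺][HCO3⁻]/[CO2*]:  pH = pK1 − log₁₀([CO2*]/[HCO3⁻])
log₁₀(0.00339) = -2.470
pH = 6.35 − (-2.470) = 8.82

pH = 8.82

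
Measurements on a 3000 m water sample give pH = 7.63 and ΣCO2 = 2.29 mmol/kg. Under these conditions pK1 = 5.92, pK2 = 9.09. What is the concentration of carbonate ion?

[CO3²⁻] = 0.0753 mmol/kg

α₂ = 1 / (1 + [H⁺]/K2 + [H⁺]²/(K1K2)) = 1 / (1 + 10^+1.46 + 10^-0.25)
   = 1 / (1 + 28.840 + 0.56234) = 1/30.403 = 0.03289
[CO3²⁻] = α₂ × DIC = 0.03289 × 2.29 = 0.0753 mmol/kg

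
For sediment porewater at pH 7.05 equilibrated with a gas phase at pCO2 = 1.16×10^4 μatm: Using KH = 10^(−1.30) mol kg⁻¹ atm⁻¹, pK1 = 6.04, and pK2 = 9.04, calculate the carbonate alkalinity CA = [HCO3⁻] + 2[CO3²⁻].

[CO2*] = KH · pCO2 = 10^(−1.30) × 1.16×10^4×10^-6 = 5.814×10^-4 mol/kg
α₀ = 1/(1 + K1/[H⁺] + K1K2/[H⁺]²) = 1/(1 + 10^+1.01 + 10^-0.98) = 0.08820
DIC = [CO2*]/α₀ = 5.814×10^-4 / 0.08820 = 6.591 mmol/kg
CA = (α₁ + 2α₂)·DIC = (0.9026 + 2×0.009236) × 6.591 = 6.07 mmol/kg

CA = 6.07 mmol/kg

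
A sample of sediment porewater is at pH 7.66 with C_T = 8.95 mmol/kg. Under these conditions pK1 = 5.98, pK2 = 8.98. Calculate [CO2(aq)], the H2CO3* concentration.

[CO2*] = 0.175 mmol/kg

α₀ = 1 / (1 + K1/[H⁺] + K1K2/[H⁺]²) = 1 / (1 + 10^+1.68 + 10^+0.36)
   = 1 / (1 + 47.863 + 2.2909) = 1/51.154 = 0.01955
[CO2*] = α₀ × DIC = 0.01955 × 8.95 = 0.175 mmol/kg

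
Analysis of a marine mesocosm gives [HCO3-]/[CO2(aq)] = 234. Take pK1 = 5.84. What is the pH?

From K1 = [H⁺][HCO3-]/[CO2(aq)]:  pH = pK1 + log₁₀([HCO3-]/[CO2(aq)])
log₁₀(234) = +2.369
pH = 5.84 + (+2.369) = 8.21

pH = 8.21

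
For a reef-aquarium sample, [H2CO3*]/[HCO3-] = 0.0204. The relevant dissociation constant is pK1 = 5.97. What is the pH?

From K1 = [H⁺][HCO3-]/[H2CO3*]:  pH = pK1 − log₁₀([H2CO3*]/[HCO3-])
log₁₀(0.0204) = -1.690
pH = 5.97 − (-1.690) = 7.66

pH = 7.66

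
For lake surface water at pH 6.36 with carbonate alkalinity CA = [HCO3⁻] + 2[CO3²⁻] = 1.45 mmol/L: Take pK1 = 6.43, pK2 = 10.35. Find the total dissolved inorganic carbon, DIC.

DIC = 3.15 mmol/L

CA = [HCO3⁻] + 2[CO3²⁻] = (α₁ + 2α₂)·DIC
At pH 6.36: [H⁺]/K1 = 10^0.07 = 1.1749, K2/[H⁺] = 10^-3.99 = 0.00010233
α₁ = 1/(1 + 1.1749 + 0.00010233) = 1/2.1750 = 0.4598; α₂ = α₁·K2/[H⁺] = 4.705×10^-5
α₁ + 2α₂ = 0.4599
DIC = CA / (α₁ + 2α₂) = 1.45 / 0.4599 = 3.15 mmol/L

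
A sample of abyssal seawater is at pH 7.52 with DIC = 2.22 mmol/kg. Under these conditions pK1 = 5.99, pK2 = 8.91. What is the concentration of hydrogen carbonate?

α₁ = 1 / (1 + [H⁺]/K1 + K2/[H⁺]) = 1 / (1 + 10^-1.53 + 10^-1.39)
   = 1 / (1 + 0.029512 + 0.040738) = 1/1.0703 = 0.9344
[HCO3⁻] = α₁ × DIC = 0.9344 × 2.22 = 2.07 mmol/kg

[HCO3⁻] = 2.07 mmol/kg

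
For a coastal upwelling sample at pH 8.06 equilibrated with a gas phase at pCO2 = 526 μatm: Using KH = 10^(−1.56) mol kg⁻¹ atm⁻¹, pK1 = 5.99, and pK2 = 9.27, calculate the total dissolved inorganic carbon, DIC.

DIC = 1.82 mmol/kg

[CO2*] = KH · pCO2 = 10^(−1.56) × 526×10^-6 = 1.449×10^-5 mol/kg
α₀ = 1/(1 + K1/[H⁺] + K1K2/[H⁺]²) = 1/(1 + 10^+2.07 + 10^+0.86) = 0.007953
DIC = [CO2*]/α₀ = 1.449×10^-5 / 0.007953 = 1.82 mmol/kg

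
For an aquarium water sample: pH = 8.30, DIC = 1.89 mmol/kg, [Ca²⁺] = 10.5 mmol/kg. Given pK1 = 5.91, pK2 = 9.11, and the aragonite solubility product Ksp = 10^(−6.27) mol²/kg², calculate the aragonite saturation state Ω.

α₂ = 1 / (1 + [H⁺]/K2 + [H⁺]²/(K1K2)) = 1 / (1 + 10^+0.81 + 10^-1.58)
   = 1 / (1 + 6.4565 + 0.026303) = 1/7.4828 = 0.1336
[CO3²⁻] = α₂ × DIC = 0.1336 × 1.89 = 0.2526 mmol/kg
Ksp = 10^(−6.27) = 5.370×10^-7
Ω = [Ca²⁺][CO3²⁻]/Ksp = (10.5×10^-3)(2.526×10^-4) / 5.370×10^-7 = 4.94

Ω = 4.94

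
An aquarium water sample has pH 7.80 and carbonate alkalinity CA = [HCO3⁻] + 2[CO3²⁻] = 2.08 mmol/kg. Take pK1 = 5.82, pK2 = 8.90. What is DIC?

CA = [HCO3⁻] + 2[CO3²⁻] = (α₁ + 2α₂)·DIC
At pH 7.80: [H⁺]/K1 = 10^-1.98 = 0.010471, K2/[H⁺] = 10^-1.10 = 0.079433
α₁ = 1/(1 + 0.010471 + 0.079433) = 1/1.0899 = 0.9175; α₂ = α₁·K2/[H⁺] = 0.07288
α₁ + 2α₂ = 1.0633
DIC = CA / (α₁ + 2α₂) = 2.08 / 1.0633 = 1.96 mmol/kg

DIC = 1.96 mmol/kg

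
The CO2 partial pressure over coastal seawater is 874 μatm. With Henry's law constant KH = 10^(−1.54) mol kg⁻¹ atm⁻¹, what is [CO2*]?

KH = 10^(−1.54) = 2.884×10^-2 mol kg⁻¹ atm⁻¹
[CO2*] = KH · pCO2 = 2.884×10^-2 × 874×10^-6 atm = 2.52×10^-5 mol/kg

[CO2*] = 25.2 μmol/kg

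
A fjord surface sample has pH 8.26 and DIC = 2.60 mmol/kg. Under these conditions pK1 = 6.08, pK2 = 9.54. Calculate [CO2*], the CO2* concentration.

[CO2*] = 16.2 μmol/kg

α₀ = 1 / (1 + K1/[H⁺] + K1K2/[H⁺]²) = 1 / (1 + 10^+2.18 + 10^+0.90)
   = 1 / (1 + 151.36 + 7.9433) = 1/160.30 = 0.006238
[CO2*] = α₀ × DIC = 0.006238 × 2.60 = 0.0162 mmol/kg = 16.2 μmol/kg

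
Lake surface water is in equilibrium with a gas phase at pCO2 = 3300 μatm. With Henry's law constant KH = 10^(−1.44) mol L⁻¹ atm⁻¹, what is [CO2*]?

[CO2*] = 120 μmol/L

KH = 10^(−1.44) = 3.631×10^-2 mol L⁻¹ atm⁻¹
[CO2*] = KH · pCO2 = 3.631×10^-2 × 3300×10^-6 atm = 1.20×10^-4 mol/L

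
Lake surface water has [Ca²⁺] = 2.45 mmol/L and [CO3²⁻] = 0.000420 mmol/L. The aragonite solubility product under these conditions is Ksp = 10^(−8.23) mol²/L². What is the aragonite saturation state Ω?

Ksp = 10^(−8.23) = 5.888×10^-9
Ω = [Ca²⁺][CO3²⁻]/Ksp = (2.45×10^-3)(0.000420×10^-3) / 5.888×10^-9 = 0.175

Ω = 0.175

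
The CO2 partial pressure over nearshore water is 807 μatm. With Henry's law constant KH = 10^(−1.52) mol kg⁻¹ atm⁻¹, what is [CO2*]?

[CO2*] = 24.4 μmol/kg

KH = 10^(−1.52) = 3.020×10^-2 mol kg⁻¹ atm⁻¹
[CO2*] = KH · pCO2 = 3.020×10^-2 × 807×10^-6 atm = 2.44×10^-5 mol/kg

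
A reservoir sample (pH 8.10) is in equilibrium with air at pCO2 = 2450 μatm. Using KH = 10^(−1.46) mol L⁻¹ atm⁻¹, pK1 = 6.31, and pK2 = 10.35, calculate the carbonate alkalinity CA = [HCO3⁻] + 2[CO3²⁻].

[CO2*] = KH · pCO2 = 10^(−1.46) × 2450×10^-6 = 8.495×10^-5 mol/L
α₀ = 1/(1 + K1/[H⁺] + K1K2/[H⁺]²) = 1/(1 + 10^+1.79 + 10^-0.46) = 0.01587
DIC = [CO2*]/α₀ = 8.495×10^-5 / 0.01587 = 5.352 mmol/L
CA = (α₁ + 2α₂)·DIC = (0.9786 + 2×0.005503) × 5.352 = 5.30 mmol/L

CA = 5.30 mmol/L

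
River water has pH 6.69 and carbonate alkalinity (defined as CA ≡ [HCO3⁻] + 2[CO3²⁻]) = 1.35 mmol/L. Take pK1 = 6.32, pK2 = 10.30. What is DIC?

CA = [HCO3⁻] + 2[CO3²⁻] = (α₁ + 2α₂)·DIC
At pH 6.69: [H⁺]/K1 = 10^-0.37 = 0.42658, K2/[H⁺] = 10^-3.61 = 0.00024547
α₁ = 1/(1 + 0.42658 + 0.00024547) = 1/1.4268 = 0.7009; α₂ = α₁·K2/[H⁺] = 0.0001720
α₁ + 2α₂ = 0.7012
DIC = CA / (α₁ + 2α₂) = 1.35 / 0.7012 = 1.93 mmol/L

DIC = 1.93 mmol/L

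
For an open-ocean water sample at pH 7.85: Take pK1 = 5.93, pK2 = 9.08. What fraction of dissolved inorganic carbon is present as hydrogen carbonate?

α₁ = 0.934

α₁ = 1 / (1 + [H⁺]/K1 + K2/[H⁺]) = 1 / (1 + 10^-1.92 + 10^-1.23)
   = 1 / (1 + 0.012023 + 0.058884) = 1/1.0709 = 0.9338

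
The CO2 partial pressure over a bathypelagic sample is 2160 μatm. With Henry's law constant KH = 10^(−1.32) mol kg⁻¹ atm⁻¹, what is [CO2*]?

[CO2*] = 103 μmol/kg

KH = 10^(−1.32) = 4.786×10^-2 mol kg⁻¹ atm⁻¹
[CO2*] = KH · pCO2 = 4.786×10^-2 × 2160×10^-6 atm = 1.03×10^-4 mol/kg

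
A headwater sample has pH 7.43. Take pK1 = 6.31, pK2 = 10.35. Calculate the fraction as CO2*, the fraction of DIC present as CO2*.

α₀ = 1 / (1 + K1/[H⁺] + K1K2/[H⁺]²) = 1 / (1 + 10^+1.12 + 10^-1.80)
   = 1 / (1 + 13.183 + 0.015849) = 1/14.198 = 0.07043

α₀ = 0.0704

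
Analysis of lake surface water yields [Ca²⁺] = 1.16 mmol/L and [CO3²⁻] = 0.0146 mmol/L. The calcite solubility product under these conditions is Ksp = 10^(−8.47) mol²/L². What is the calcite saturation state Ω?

Ω = 5.00

Ksp = 10^(−8.47) = 3.388×10^-9
Ω = [Ca²⁺][CO3²⁻]/Ksp = (1.16×10^-3)(0.0146×10^-3) / 3.388×10^-9 = 5.00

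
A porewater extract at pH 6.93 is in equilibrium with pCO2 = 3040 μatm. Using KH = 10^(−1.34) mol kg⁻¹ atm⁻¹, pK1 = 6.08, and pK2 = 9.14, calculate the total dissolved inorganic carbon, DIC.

DIC = 1.13 mmol/kg

[CO2*] = KH · pCO2 = 10^(−1.34) × 3040×10^-6 = 1.390×10^-4 mol/kg
α₀ = 1/(1 + K1/[H⁺] + K1K2/[H⁺]²) = 1/(1 + 10^+0.85 + 10^-1.36) = 0.1231
DIC = [CO2*]/α₀ = 1.390×10^-4 / 0.1231 = 1.13 mmol/kg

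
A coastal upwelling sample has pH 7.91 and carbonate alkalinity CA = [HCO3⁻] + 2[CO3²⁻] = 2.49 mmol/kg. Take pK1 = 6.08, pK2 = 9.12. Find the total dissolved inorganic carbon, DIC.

CA = [HCO3⁻] + 2[CO3²⁻] = (α₁ + 2α₂)·DIC
At pH 7.91: [H⁺]/K1 = 10^-1.83 = 0.014791, K2/[H⁺] = 10^-1.21 = 0.061660
α₁ = 1/(1 + 0.014791 + 0.061660) = 1/1.0765 = 0.9290; α₂ = α₁·K2/[H⁺] = 0.05728
α₁ + 2α₂ = 1.0435
DIC = CA / (α₁ + 2α₂) = 2.49 / 1.0435 = 2.39 mmol/kg

DIC = 2.39 mmol/kg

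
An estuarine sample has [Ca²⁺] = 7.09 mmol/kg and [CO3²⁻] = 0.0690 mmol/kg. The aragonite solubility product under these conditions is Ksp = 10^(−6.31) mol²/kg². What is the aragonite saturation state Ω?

Ksp = 10^(−6.31) = 4.898×10^-7
Ω = [Ca²⁺][CO3²⁻]/Ksp = (7.09×10^-3)(0.0690×10^-3) / 4.898×10^-7 = 0.999

Ω = 0.999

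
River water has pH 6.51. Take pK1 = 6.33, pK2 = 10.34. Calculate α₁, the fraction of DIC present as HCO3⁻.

α₁ = 1 / (1 + [H⁺]/K1 + K2/[H⁺]) = 1 / (1 + 10^-0.18 + 10^-3.83)
   = 1 / (1 + 0.66069 + 0.00014791) = 1/1.6608 = 0.6021

α₁ = 0.602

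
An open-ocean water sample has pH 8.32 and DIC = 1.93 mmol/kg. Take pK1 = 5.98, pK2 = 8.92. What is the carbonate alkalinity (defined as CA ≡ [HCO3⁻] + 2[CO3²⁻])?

CA = 2.31 mmol/kg

CA = [HCO3⁻] + 2[CO3²⁻] = (α₁ + 2α₂)·DIC
At pH 8.32: [H⁺]/K1 = 10^-2.34 = 0.0045709, K2/[H⁺] = 10^-0.60 = 0.25119
α₁ = 1/(1 + 0.0045709 + 0.25119) = 1/1.2558 = 0.7963; α₂ = α₁·K2/[H⁺] = 0.2000
α₁ + 2α₂ = 1.1964
CA = 1.1964 × 1.93 = 2.31 mmol/kg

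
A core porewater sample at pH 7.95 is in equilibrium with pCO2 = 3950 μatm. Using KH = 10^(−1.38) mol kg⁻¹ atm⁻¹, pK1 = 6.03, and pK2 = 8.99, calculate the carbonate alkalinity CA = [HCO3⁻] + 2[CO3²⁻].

CA = 16.2 mmol/kg

[CO2*] = KH · pCO2 = 10^(−1.38) × 3950×10^-6 = 1.647×10^-4 mol/kg
α₀ = 1/(1 + K1/[H⁺] + K1K2/[H⁺]²) = 1/(1 + 10^+1.92 + 10^+0.88) = 0.01090
DIC = [CO2*]/α₀ = 1.647×10^-4 / 0.01090 = 15.11 mmol/kg
CA = (α₁ + 2α₂)·DIC = (0.9064 + 2×0.08267) × 15.11 = 16.2 mmol/kg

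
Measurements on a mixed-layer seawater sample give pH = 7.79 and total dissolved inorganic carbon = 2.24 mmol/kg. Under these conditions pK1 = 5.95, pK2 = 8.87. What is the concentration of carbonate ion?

α₂ = 1 / (1 + [H⁺]/K2 + [H⁺]²/(K1K2)) = 1 / (1 + 10^+1.08 + 10^-0.76)
   = 1 / (1 + 12.023 + 0.17378) = 1/13.196 = 0.07578
[CO3²⁻] = α₂ × DIC = 0.07578 × 2.24 = 0.170 mmol/kg

[CO3²⁻] = 0.170 mmol/kg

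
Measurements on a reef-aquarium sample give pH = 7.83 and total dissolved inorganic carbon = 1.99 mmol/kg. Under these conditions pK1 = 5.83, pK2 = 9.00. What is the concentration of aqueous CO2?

[CO2*] = 18.5 μmol/kg

α₀ = 1 / (1 + K1/[H⁺] + K1K2/[H⁺]²) = 1 / (1 + 10^+2.00 + 10^+0.83)
   = 1 / (1 + 100.00 + 6.7608) = 1/107.76 = 0.009280
[CO2*] = α₀ × DIC = 0.009280 × 1.99 = 0.0185 mmol/kg = 18.5 μmol/kg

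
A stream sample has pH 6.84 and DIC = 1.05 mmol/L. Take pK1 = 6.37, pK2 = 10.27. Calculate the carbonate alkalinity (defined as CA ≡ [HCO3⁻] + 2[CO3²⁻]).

CA = 0.785 mmol/L

CA = [HCO3⁻] + 2[CO3²⁻] = (α₁ + 2α₂)·DIC
At pH 6.84: [H⁺]/K1 = 10^-0.47 = 0.33884, K2/[H⁺] = 10^-3.43 = 0.00037154
α₁ = 1/(1 + 0.33884 + 0.00037154) = 1/1.3392 = 0.7467; α₂ = α₁·K2/[H⁺] = 0.0002774
α₁ + 2α₂ = 0.7473
CA = 0.7473 × 1.05 = 0.785 mmol/L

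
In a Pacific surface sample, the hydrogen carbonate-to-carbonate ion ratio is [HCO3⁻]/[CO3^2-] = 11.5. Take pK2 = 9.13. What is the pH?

pH = 8.07

From K2 = [H⁺][CO3^2-]/[HCO3⁻]:  pH = pK2 − log₁₀([HCO3⁻]/[CO3^2-])
log₁₀(11.5) = +1.061
pH = 9.13 − (+1.061) = 8.07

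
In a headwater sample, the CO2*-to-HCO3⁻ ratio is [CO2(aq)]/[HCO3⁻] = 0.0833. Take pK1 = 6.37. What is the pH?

pH = 7.45

From K1 = [H⁺][HCO3⁻]/[CO2(aq)]:  pH = pK1 − log₁₀([CO2(aq)]/[HCO3⁻])
log₁₀(0.0833) = -1.079
pH = 6.37 − (-1.079) = 7.45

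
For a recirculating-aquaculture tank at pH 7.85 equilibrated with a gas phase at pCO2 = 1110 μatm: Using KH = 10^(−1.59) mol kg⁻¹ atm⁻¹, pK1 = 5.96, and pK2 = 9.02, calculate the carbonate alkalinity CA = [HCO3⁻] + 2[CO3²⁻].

CA = 2.51 mmol/kg

[CO2*] = KH · pCO2 = 10^(−1.59) × 1110×10^-6 = 2.853×10^-5 mol/kg
α₀ = 1/(1 + K1/[H⁺] + K1K2/[H⁺]²) = 1/(1 + 10^+1.89 + 10^+0.72) = 0.01192
DIC = [CO2*]/α₀ = 2.853×10^-5 / 0.01192 = 2.393 mmol/kg
CA = (α₁ + 2α₂)·DIC = (0.9255 + 2×0.06257) × 2.393 = 2.51 mmol/kg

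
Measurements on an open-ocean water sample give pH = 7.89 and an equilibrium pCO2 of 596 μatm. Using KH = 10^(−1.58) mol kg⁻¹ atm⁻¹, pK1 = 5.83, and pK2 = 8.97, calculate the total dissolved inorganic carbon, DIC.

DIC = 1.97 mmol/kg

[CO2*] = KH · pCO2 = 10^(−1.58) × 596×10^-6 = 1.568×10^-5 mol/kg
α₀ = 1/(1 + K1/[H⁺] + K1K2/[H⁺]²) = 1/(1 + 10^+2.06 + 10^+0.98) = 0.007977
DIC = [CO2*]/α₀ = 1.568×10^-5 / 0.007977 = 1.97 mmol/kg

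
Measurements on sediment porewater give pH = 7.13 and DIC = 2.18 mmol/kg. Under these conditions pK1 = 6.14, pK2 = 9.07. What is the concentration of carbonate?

[CO3²⁻] = 0.0225 mmol/kg

α₂ = 1 / (1 + [H⁺]/K2 + [H⁺]²/(K1K2)) = 1 / (1 + 10^+1.94 + 10^+0.95)
   = 1 / (1 + 87.096 + 8.9125) = 1/97.009 = 0.01031
[CO3²⁻] = α₂ × DIC = 0.01031 × 2.18 = 0.0225 mmol/kg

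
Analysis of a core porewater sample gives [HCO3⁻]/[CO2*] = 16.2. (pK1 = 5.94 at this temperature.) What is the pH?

pH = 7.15

From K1 = [H⁺][HCO3⁻]/[CO2*]:  pH = pK1 + log₁₀([HCO3⁻]/[CO2*])
log₁₀(16.2) = +1.210
pH = 5.94 + (+1.210) = 7.15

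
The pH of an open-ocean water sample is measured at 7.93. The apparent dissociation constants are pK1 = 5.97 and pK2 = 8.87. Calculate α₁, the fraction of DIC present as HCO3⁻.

α₁ = 1 / (1 + [H⁺]/K1 + K2/[H⁺]) = 1 / (1 + 10^-1.96 + 10^-0.94)
   = 1 / (1 + 0.010965 + 0.11482) = 1/1.1258 = 0.8883

α₁ = 0.888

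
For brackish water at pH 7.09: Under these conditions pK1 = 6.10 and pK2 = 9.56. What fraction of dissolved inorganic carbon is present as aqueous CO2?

α₀ = 1 / (1 + K1/[H⁺] + K1K2/[H⁺]²) = 1 / (1 + 10^+0.99 + 10^-1.48)
   = 1 / (1 + 9.7724 + 0.033113) = 1/10.805 = 0.09255

α₀ = 0.0925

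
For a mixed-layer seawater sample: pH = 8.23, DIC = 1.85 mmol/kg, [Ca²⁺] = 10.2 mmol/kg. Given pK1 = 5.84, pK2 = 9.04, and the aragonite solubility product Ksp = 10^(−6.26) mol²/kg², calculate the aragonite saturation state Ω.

Ω = 4.59

α₂ = 1 / (1 + [H⁺]/K2 + [H⁺]²/(K1K2)) = 1 / (1 + 10^+0.81 + 10^-1.58)
   = 1 / (1 + 6.4565 + 0.026303) = 1/7.4828 = 0.1336
[CO3²⁻] = α₂ × DIC = 0.1336 × 1.85 = 0.2472 mmol/kg
Ksp = 10^(−6.26) = 5.495×10^-7
Ω = [Ca²⁺][CO3²⁻]/Ksp = (10.2×10^-3)(2.472×10^-4) / 5.495×10^-7 = 4.59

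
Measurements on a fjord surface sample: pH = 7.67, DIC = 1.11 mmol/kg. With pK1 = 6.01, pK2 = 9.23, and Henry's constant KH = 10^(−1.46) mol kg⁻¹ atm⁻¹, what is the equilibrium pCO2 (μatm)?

pCO2 = 667 μatm

α₀ = 1 / (1 + K1/[H⁺] + K1K2/[H⁺]²) = 1 / (1 + 10^+1.66 + 10^+0.10)
   = 1 / (1 + 45.709 + 1.2589) = 1/47.968 = 0.02085
[CO2*] = α₀ × DIC = 0.02085 × 1.11 = 0.02314 mmol/kg
pCO2 = [CO2*]/KH = 2.314×10^-5 / 3.467×10^-2 = 667 μatm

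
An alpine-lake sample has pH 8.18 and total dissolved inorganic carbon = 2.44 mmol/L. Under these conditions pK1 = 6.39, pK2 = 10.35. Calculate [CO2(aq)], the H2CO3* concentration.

[CO2*] = 0.0387 mmol/L

α₀ = 1 / (1 + K1/[H⁺] + K1K2/[H⁺]²) = 1 / (1 + 10^+1.79 + 10^-0.38)
   = 1 / (1 + 61.660 + 0.41687) = 1/63.076 = 0.01585
[CO2*] = α₀ × DIC = 0.01585 × 2.44 = 0.0387 mmol/L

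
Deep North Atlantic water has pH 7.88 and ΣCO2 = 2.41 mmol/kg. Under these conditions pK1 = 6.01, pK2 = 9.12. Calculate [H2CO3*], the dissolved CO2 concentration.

α₀ = 1 / (1 + K1/[H⁺] + K1K2/[H⁺]²) = 1 / (1 + 10^+1.87 + 10^+0.63)
   = 1 / (1 + 74.131 + 4.2658) = 1/79.397 = 0.01259
[CO2*] = α₀ × DIC = 0.01259 × 2.41 = 0.0304 mmol/kg

[CO2*] = 0.0304 mmol/kg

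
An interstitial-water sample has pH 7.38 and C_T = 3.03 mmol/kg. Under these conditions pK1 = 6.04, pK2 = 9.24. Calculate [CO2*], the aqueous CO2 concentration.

[CO2*] = 0.131 mmol/kg

α₀ = 1 / (1 + K1/[H⁺] + K1K2/[H⁺]²) = 1 / (1 + 10^+1.34 + 10^-0.52)
   = 1 / (1 + 21.878 + 0.30200) = 1/23.180 = 0.04314
[CO2*] = α₀ × DIC = 0.04314 × 3.03 = 0.131 mmol/kg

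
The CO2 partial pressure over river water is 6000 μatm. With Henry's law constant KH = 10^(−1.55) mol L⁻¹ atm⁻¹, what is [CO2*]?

KH = 10^(−1.55) = 2.818×10^-2 mol L⁻¹ atm⁻¹
[CO2*] = KH · pCO2 = 2.818×10^-2 × 6000×10^-6 atm = 1.69×10^-4 mol/L

[CO2*] = 169 μmol/L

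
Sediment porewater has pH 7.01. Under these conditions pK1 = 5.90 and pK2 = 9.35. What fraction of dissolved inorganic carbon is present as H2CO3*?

α₀ = 1 / (1 + K1/[H⁺] + K1K2/[H⁺]²) = 1 / (1 + 10^+1.11 + 10^-1.23)
   = 1 / (1 + 12.882 + 0.058884) = 1/13.941 = 0.07173

α₀ = 0.0717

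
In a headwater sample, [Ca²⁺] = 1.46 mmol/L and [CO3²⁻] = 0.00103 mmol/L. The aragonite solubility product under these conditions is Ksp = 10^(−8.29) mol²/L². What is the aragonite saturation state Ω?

Ω = 0.293

Ksp = 10^(−8.29) = 5.129×10^-9
Ω = [Ca²⁺][CO3²⁻]/Ksp = (1.46×10^-3)(0.00103×10^-3) / 5.129×10^-9 = 0.293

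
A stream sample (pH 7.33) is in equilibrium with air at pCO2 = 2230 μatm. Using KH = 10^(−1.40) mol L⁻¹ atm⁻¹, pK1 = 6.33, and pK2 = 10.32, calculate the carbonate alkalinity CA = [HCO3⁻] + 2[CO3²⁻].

CA = 0.890 mmol/L

[CO2*] = KH · pCO2 = 10^(−1.40) × 2230×10^-6 = 8.878×10^-5 mol/L
α₀ = 1/(1 + K1/[H⁺] + K1K2/[H⁺]²) = 1/(1 + 10^+1.00 + 10^-1.99) = 0.09082
DIC = [CO2*]/α₀ = 8.878×10^-5 / 0.09082 = 0.9775 mmol/L
CA = (α₁ + 2α₂)·DIC = (0.9082 + 2×0.0009294) × 0.9775 = 0.890 mmol/L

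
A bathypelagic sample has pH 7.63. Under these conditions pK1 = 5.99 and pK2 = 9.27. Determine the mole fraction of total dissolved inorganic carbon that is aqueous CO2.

α₀ = 1 / (1 + K1/[H⁺] + K1K2/[H⁺]²) = 1 / (1 + 10^+1.64 + 10^+0.00)
   = 1 / (1 + 43.652 + 1.0000) = 1/45.652 = 0.02191

α₀ = 0.0219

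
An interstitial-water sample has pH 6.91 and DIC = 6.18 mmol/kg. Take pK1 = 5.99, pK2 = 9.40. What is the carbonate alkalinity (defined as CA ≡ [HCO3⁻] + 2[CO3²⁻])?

CA = 5.54 mmol/kg

CA = [HCO3⁻] + 2[CO3²⁻] = (α₁ + 2α₂)·DIC
At pH 6.91: [H⁺]/K1 = 10^-0.92 = 0.12023, K2/[H⁺] = 10^-2.49 = 0.0032359
α₁ = 1/(1 + 0.12023 + 0.0032359) = 1/1.1235 = 0.8901; α₂ = α₁·K2/[H⁺] = 0.002880
α₁ + 2α₂ = 0.8959
CA = 0.8959 × 6.18 = 5.54 mmol/kg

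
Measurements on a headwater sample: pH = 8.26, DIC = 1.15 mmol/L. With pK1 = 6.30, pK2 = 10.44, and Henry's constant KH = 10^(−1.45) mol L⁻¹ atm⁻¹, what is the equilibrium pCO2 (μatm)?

pCO2 = 349 μatm

α₀ = 1 / (1 + K1/[H⁺] + K1K2/[H⁺]²) = 1 / (1 + 10^+1.96 + 10^-0.22)
   = 1 / (1 + 91.201 + 0.60256) = 1/92.804 = 0.01078
[CO2*] = α₀ × DIC = 0.01078 × 1.15 = 0.01239 mmol/L = 12.39 μmol/L
pCO2 = [CO2*]/KH = 1.239×10^-5 / 3.548×10^-2 = 349 μatm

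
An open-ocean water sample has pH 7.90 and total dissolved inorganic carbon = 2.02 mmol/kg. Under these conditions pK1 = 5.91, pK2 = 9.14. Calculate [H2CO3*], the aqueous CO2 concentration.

[CO2*] = 19.4 μmol/kg

α₀ = 1 / (1 + K1/[H⁺] + K1K2/[H⁺]²) = 1 / (1 + 10^+1.99 + 10^+0.75)
   = 1 / (1 + 97.724 + 5.6234) = 1/104.35 = 0.009583
[CO2*] = α₀ × DIC = 0.009583 × 2.02 = 0.0194 mmol/kg = 19.4 μmol/kg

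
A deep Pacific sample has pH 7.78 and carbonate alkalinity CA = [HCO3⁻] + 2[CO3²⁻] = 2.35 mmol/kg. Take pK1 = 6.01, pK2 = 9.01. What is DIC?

DIC = 2.26 mmol/kg

CA = [HCO3⁻] + 2[CO3²⁻] = (α₁ + 2α₂)·DIC
At pH 7.78: [H⁺]/K1 = 10^-1.77 = 0.016982, K2/[H⁺] = 10^-1.23 = 0.058884
α₁ = 1/(1 + 0.016982 + 0.058884) = 1/1.0759 = 0.9295; α₂ = α₁·K2/[H⁺] = 0.05473
α₁ + 2α₂ = 1.0389
DIC = CA / (α₁ + 2α₂) = 2.35 / 1.0389 = 2.26 mmol/kg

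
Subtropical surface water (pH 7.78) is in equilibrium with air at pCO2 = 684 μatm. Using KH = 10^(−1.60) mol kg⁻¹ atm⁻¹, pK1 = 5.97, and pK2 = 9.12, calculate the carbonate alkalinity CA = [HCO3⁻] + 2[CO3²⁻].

[CO2*] = KH · pCO2 = 10^(−1.60) × 684×10^-6 = 1.718×10^-5 mol/kg
α₀ = 1/(1 + K1/[H⁺] + K1K2/[H⁺]²) = 1/(1 + 10^+1.81 + 10^+0.47) = 0.01459
DIC = [CO2*]/α₀ = 1.718×10^-5 / 0.01459 = 1.177 mmol/kg
CA = (α₁ + 2α₂)·DIC = (0.9423 + 2×0.04307) × 1.177 = 1.21 mmol/kg

CA = 1.21 mmol/kg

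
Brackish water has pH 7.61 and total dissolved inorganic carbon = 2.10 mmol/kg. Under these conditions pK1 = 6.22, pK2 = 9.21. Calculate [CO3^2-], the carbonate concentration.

α₂ = 1 / (1 + [H⁺]/K2 + [H⁺]²/(K1K2)) = 1 / (1 + 10^+1.60 + 10^+0.21)
   = 1 / (1 + 39.811 + 1.6218) = 1/42.433 = 0.02357
[CO3²⁻] = α₂ × DIC = 0.02357 × 2.10 = 0.0495 mmol/kg

[CO3²⁻] = 0.0495 mmol/kg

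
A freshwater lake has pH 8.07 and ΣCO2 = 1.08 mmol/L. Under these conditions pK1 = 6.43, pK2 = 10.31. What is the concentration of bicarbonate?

[HCO3⁻] = 1.05 mmol/L

α₁ = 1 / (1 + [H⁺]/K1 + K2/[H⁺]) = 1 / (1 + 10^-1.64 + 10^-2.24)
   = 1 / (1 + 0.022909 + 0.0057544) = 1/1.0287 = 0.9721
[HCO3⁻] = α₁ × DIC = 0.9721 × 1.08 = 1.05 mmol/L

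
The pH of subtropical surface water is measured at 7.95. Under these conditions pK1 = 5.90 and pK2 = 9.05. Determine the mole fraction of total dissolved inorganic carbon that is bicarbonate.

α₁ = 0.919

α₁ = 1 / (1 + [H⁺]/K1 + K2/[H⁺]) = 1 / (1 + 10^-2.05 + 10^-1.10)
   = 1 / (1 + 0.0089125 + 0.079433) = 1/1.0883 = 0.9188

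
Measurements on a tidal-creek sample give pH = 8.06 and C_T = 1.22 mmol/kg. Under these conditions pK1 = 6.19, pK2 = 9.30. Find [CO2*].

[CO2*] = 15.4 μmol/kg

α₀ = 1 / (1 + K1/[H⁺] + K1K2/[H⁺]²) = 1 / (1 + 10^+1.87 + 10^+0.63)
   = 1 / (1 + 74.131 + 4.2658) = 1/79.397 = 0.01259
[CO2*] = α₀ × DIC = 0.01259 × 1.22 = 0.0154 mmol/kg = 15.4 μmol/kg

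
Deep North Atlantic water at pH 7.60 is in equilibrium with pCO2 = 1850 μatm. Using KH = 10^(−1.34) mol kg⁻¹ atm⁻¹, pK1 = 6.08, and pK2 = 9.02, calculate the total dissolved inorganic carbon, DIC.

DIC = 2.99 mmol/kg

[CO2*] = KH · pCO2 = 10^(−1.34) × 1850×10^-6 = 8.456×10^-5 mol/kg
α₀ = 1/(1 + K1/[H⁺] + K1K2/[H⁺]²) = 1/(1 + 10^+1.52 + 10^+0.10) = 0.02827
DIC = [CO2*]/α₀ = 8.456×10^-5 / 0.02827 = 2.99 mmol/kg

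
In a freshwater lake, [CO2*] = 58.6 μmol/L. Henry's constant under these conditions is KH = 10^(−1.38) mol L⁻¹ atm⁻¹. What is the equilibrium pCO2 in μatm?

pCO2 = 1410 μatm

KH = 10^(−1.38) = 4.169×10^-2 mol L⁻¹ atm⁻¹
pCO2 = [CO2*]/KH = 58.6×10^-6 / 4.169×10^-2 = 1.41×10^-3 atm = 1410 μatm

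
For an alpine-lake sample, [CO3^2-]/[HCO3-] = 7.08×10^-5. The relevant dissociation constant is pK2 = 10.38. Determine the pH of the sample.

pH = 6.23

From K2 = [H⁺][CO3^2-]/[HCO3-]:  pH = pK2 + log₁₀([CO3^2-]/[HCO3-])
log₁₀(7.08×10^-5) = -4.150
pH = 10.38 + (-4.150) = 6.23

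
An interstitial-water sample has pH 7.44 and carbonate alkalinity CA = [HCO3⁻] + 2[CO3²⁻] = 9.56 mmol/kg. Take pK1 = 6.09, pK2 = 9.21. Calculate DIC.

DIC = 9.82 mmol/kg

CA = [HCO3⁻] + 2[CO3²⁻] = (α₁ + 2α₂)·DIC
At pH 7.44: [H⁺]/K1 = 10^-1.35 = 0.044668, K2/[H⁺] = 10^-1.77 = 0.016982
α₁ = 1/(1 + 0.044668 + 0.016982) = 1/1.0617 = 0.9419; α₂ = α₁·K2/[H⁺] = 0.01600
α₁ + 2α₂ = 0.9739
DIC = CA / (α₁ + 2α₂) = 9.56 / 0.9739 = 9.82 mmol/kg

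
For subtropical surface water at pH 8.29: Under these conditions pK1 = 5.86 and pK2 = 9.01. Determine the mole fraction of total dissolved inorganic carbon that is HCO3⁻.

α₁ = 0.837

α₁ = 1 / (1 + [H⁺]/K1 + K2/[H⁺]) = 1 / (1 + 10^-2.43 + 10^-0.72)
   = 1 / (1 + 0.0037154 + 0.19055) = 1/1.1943 = 0.8373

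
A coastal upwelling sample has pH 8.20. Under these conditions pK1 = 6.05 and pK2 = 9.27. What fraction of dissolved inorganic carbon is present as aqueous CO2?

α₀ = 1 / (1 + K1/[H⁺] + K1K2/[H⁺]²) = 1 / (1 + 10^+2.15 + 10^+1.08)
   = 1 / (1 + 141.25 + 12.023) = 1/154.28 = 0.006482

α₀ = 0.00648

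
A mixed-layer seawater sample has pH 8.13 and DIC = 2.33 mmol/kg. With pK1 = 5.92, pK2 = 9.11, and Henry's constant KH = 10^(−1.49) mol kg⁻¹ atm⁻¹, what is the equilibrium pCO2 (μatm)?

pCO2 = 400 μatm

α₀ = 1 / (1 + K1/[H⁺] + K1K2/[H⁺]²) = 1 / (1 + 10^+2.21 + 10^+1.23)
   = 1 / (1 + 162.18 + 16.982) = 1/180.16 = 0.005551
[CO2*] = α₀ × DIC = 0.005551 × 2.33 = 0.01293 mmol/kg = 12.93 μmol/kg
pCO2 = [CO2*]/KH = 1.293×10^-5 / 3.236×10^-2 = 400 μatm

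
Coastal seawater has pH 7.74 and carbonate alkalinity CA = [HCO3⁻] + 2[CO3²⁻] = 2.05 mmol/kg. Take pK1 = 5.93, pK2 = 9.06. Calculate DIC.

CA = [HCO3⁻] + 2[CO3²⁻] = (α₁ + 2α₂)·DIC
At pH 7.74: [H⁺]/K1 = 10^-1.81 = 0.015488, K2/[H⁺] = 10^-1.32 = 0.047863
α₁ = 1/(1 + 0.015488 + 0.047863) = 1/1.0634 = 0.9404; α₂ = α₁·K2/[H⁺] = 0.04501
α₁ + 2α₂ = 1.0304
DIC = CA / (α₁ + 2α₂) = 2.05 / 1.0304 = 1.99 mmol/kg

DIC = 1.99 mmol/kg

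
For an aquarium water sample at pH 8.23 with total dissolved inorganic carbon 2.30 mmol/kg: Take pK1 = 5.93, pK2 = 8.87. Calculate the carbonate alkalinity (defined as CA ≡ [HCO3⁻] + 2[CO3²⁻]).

CA = 2.72 mmol/kg

CA = [HCO3⁻] + 2[CO3²⁻] = (α₁ + 2α₂)·DIC
At pH 8.23: [H⁺]/K1 = 10^-2.30 = 0.0050119, K2/[H⁺] = 10^-0.64 = 0.22909
α₁ = 1/(1 + 0.0050119 + 0.22909) = 1/1.2341 = 0.8103; α₂ = α₁·K2/[H⁺] = 0.1856
α₁ + 2α₂ = 1.1816
CA = 1.1816 × 2.30 = 2.72 mmol/kg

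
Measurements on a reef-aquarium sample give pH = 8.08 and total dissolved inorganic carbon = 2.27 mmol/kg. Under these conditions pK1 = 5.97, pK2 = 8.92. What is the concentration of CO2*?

α₀ = 1 / (1 + K1/[H⁺] + K1K2/[H⁺]²) = 1 / (1 + 10^+2.11 + 10^+1.27)
   = 1 / (1 + 128.82 + 18.621) = 1/148.45 = 0.006736
[CO2*] = α₀ × DIC = 0.006736 × 2.27 = 0.0153 mmol/kg = 15.3 μmol/kg

[CO2*] = 15.3 μmol/kg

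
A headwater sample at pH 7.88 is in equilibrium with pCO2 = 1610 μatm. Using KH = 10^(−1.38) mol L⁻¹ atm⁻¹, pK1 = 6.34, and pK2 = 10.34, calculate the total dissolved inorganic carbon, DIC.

[CO2*] = KH · pCO2 = 10^(−1.38) × 1610×10^-6 = 6.712×10^-5 mol/L
α₀ = 1/(1 + K1/[H⁺] + K1K2/[H⁺]²) = 1/(1 + 10^+1.54 + 10^-0.92) = 0.02794
DIC = [CO2*]/α₀ = 6.712×10^-5 / 0.02794 = 2.40 mmol/L

DIC = 2.40 mmol/L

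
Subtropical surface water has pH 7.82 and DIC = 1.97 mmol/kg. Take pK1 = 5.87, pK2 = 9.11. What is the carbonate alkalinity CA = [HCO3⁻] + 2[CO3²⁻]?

CA = [HCO3⁻] + 2[CO3²⁻] = (α₁ + 2α₂)·DIC
At pH 7.82: [H⁺]/K1 = 10^-1.95 = 0.011220, K2/[H⁺] = 10^-1.29 = 0.051286
α₁ = 1/(1 + 0.011220 + 0.051286) = 1/1.0625 = 0.9412; α₂ = α₁·K2/[H⁺] = 0.04827
α₁ + 2α₂ = 1.0377
CA = 1.0377 × 1.97 = 2.04 mmol/kg

CA = 2.04 mmol/kg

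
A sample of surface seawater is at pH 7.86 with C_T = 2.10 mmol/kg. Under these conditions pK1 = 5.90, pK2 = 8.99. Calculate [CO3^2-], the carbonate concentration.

[CO3²⁻] = 0.143 mmol/kg

α₂ = 1 / (1 + [H⁺]/K2 + [H⁺]²/(K1K2)) = 1 / (1 + 10^+1.13 + 10^-0.83)
   = 1 / (1 + 13.490 + 0.14791) = 1/14.638 = 0.06832
[CO3²⁻] = α₂ × DIC = 0.06832 × 2.10 = 0.143 mmol/kg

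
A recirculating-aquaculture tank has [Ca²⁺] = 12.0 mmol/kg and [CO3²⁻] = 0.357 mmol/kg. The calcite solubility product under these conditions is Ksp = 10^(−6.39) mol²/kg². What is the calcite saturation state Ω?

Ω = 10.5

Ksp = 10^(−6.39) = 4.074×10^-7
Ω = [Ca²⁺][CO3²⁻]/Ksp = (12.0×10^-3)(0.357×10^-3) / 4.074×10^-7 = 10.5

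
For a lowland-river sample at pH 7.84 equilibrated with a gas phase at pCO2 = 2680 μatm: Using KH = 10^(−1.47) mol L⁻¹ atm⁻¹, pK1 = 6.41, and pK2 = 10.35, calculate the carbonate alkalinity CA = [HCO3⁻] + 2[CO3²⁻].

CA = 2.46 mmol/L

[CO2*] = KH · pCO2 = 10^(−1.47) × 2680×10^-6 = 9.081×10^-5 mol/L
α₀ = 1/(1 + K1/[H⁺] + K1K2/[H⁺]²) = 1/(1 + 10^+1.43 + 10^-1.08) = 0.03572
DIC = [CO2*]/α₀ = 9.081×10^-5 / 0.03572 = 2.543 mmol/L
CA = (α₁ + 2α₂)·DIC = (0.9613 + 2×0.002971) × 2.543 = 2.46 mmol/L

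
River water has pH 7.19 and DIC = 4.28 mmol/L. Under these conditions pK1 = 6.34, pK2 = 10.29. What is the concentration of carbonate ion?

[CO3²⁻] = 2.98 μmol/L

α₂ = 1 / (1 + [H⁺]/K2 + [H⁺]²/(K1K2)) = 1 / (1 + 10^+3.10 + 10^+2.25)
   = 1 / (1 + 1258.9 + 177.83) = 1/1437.8 = 0.0006955
[CO3²⁻] = α₂ × DIC = 0.0006955 × 4.28 = 0.00298 mmol/L = 2.98 μmol/L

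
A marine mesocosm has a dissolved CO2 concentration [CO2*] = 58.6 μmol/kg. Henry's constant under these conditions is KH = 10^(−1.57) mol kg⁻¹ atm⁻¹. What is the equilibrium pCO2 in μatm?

pCO2 = 2180 μatm

KH = 10^(−1.57) = 2.692×10^-2 mol kg⁻¹ atm⁻¹
pCO2 = [CO2*]/KH = 58.6×10^-6 / 2.692×10^-2 = 2.18×10^-3 atm = 2180 μatm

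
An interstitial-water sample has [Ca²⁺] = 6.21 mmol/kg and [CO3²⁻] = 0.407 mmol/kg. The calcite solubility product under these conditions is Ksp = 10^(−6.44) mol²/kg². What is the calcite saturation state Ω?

Ω = 6.96

Ksp = 10^(−6.44) = 3.631×10^-7
Ω = [Ca²⁺][CO3²⁻]/Ksp = (6.21×10^-3)(0.407×10^-3) / 3.631×10^-7 = 6.96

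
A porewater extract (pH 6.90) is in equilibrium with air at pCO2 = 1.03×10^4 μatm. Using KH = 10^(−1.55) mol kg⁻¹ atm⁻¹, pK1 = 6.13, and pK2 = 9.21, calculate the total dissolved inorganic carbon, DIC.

[CO2*] = KH · pCO2 = 10^(−1.55) × 1.03×10^4×10^-6 = 2.903×10^-4 mol/kg
α₀ = 1/(1 + K1/[H⁺] + K1K2/[H⁺]²) = 1/(1 + 10^+0.77 + 10^-1.54) = 0.1446
DIC = [CO2*]/α₀ = 2.903×10^-4 / 0.1446 = 2.01 mmol/kg

DIC = 2.01 mmol/kg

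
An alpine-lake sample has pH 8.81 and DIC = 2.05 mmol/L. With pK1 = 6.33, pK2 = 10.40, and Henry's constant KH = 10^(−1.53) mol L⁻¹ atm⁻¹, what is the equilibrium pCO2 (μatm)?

α₀ = 1 / (1 + K1/[H⁺] + K1K2/[H⁺]²) = 1 / (1 + 10^+2.48 + 10^+0.89)
   = 1 / (1 + 302.00 + 7.7625) = 1/310.76 = 0.003218
[CO2*] = α₀ × DIC = 0.003218 × 2.05 = 0.006597 mmol/L = 6.597 μmol/L
pCO2 = [CO2*]/KH = 6.597×10^-6 / 2.951×10^-2 = 224 μatm

pCO2 = 224 μatm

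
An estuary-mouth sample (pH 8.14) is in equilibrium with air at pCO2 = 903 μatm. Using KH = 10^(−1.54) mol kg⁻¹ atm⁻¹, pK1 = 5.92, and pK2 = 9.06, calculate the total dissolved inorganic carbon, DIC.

[CO2*] = KH · pCO2 = 10^(−1.54) × 903×10^-6 = 2.604×10^-5 mol/kg
α₀ = 1/(1 + K1/[H⁺] + K1K2/[H⁺]²) = 1/(1 + 10^+2.22 + 10^+1.30) = 0.005350
DIC = [CO2*]/α₀ = 2.604×10^-5 / 0.005350 = 4.87 mmol/kg

DIC = 4.87 mmol/kg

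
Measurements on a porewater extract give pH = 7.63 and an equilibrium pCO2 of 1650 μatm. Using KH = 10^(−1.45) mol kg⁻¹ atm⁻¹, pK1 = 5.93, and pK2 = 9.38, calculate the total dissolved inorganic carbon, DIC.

[CO2*] = KH · pCO2 = 10^(−1.45) × 1650×10^-6 = 5.854×10^-5 mol/kg
α₀ = 1/(1 + K1/[H⁺] + K1K2/[H⁺]²) = 1/(1 + 10^+1.70 + 10^-0.05) = 0.01923
DIC = [CO2*]/α₀ = 5.854×10^-5 / 0.01923 = 3.04 mmol/kg

DIC = 3.04 mmol/kg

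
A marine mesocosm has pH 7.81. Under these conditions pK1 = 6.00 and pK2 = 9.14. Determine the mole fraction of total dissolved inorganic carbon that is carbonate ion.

α₂ = 0.0440

α₂ = 1 / (1 + [H⁺]/K2 + [H⁺]²/(K1K2)) = 1 / (1 + 10^+1.33 + 10^-0.48)
   = 1 / (1 + 21.380 + 0.33113) = 1/22.711 = 0.04403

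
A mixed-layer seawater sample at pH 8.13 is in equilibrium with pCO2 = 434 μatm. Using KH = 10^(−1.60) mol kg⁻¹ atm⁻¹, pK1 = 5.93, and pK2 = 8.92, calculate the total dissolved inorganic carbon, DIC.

DIC = 2.02 mmol/kg

[CO2*] = KH · pCO2 = 10^(−1.60) × 434×10^-6 = 1.090×10^-5 mol/kg
α₀ = 1/(1 + K1/[H⁺] + K1K2/[H⁺]²) = 1/(1 + 10^+2.20 + 10^+1.41) = 0.005400
DIC = [CO2*]/α₀ = 1.090×10^-5 / 0.005400 = 2.02 mmol/kg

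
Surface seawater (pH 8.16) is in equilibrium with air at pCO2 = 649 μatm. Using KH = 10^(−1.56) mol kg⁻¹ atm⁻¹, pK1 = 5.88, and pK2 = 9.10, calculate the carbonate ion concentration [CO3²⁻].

[CO3²⁻] = 0.391 mmol/kg

[CO2*] = KH · pCO2 = 10^(−1.56) × 649×10^-6 = 1.787×10^-5 mol/kg
α₀ = 1/(1 + K1/[H⁺] + K1K2/[H⁺]²) = 1/(1 + 10^+2.28 + 10^+1.34) = 0.004686
DIC = [CO2*]/α₀ = 1.787×10^-5 / 0.004686 = 3.815 mmol/kg
[CO3²⁻] = α₂·DIC; α₂ = 0.1025, so [CO3²⁻] = 0.1025 × 3.815 = 0.391 mmol/kg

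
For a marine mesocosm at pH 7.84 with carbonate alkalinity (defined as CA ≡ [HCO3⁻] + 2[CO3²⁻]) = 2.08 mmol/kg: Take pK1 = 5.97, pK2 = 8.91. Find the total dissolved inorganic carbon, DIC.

CA = [HCO3⁻] + 2[CO3²⁻] = (α₁ + 2α₂)·DIC
At pH 7.84: [H⁺]/K1 = 10^-1.87 = 0.013490, K2/[H⁺] = 10^-1.07 = 0.085114
α₁ = 1/(1 + 0.013490 + 0.085114) = 1/1.0986 = 0.9102; α₂ = α₁·K2/[H⁺] = 0.07747
α₁ + 2α₂ = 1.0652
DIC = CA / (α₁ + 2α₂) = 2.08 / 1.0652 = 1.95 mmol/kg

DIC = 1.95 mmol/kg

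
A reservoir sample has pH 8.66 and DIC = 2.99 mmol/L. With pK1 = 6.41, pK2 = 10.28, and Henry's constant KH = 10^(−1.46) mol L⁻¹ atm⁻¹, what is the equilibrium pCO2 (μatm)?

pCO2 = 471 μatm

α₀ = 1 / (1 + K1/[H⁺] + K1K2/[H⁺]²) = 1 / (1 + 10^+2.25 + 10^+0.63)
   = 1 / (1 + 177.83 + 4.2658) = 1/183.09 = 0.005462
[CO2*] = α₀ × DIC = 0.005462 × 2.99 = 0.01633 mmol/L = 16.33 μmol/L
pCO2 = [CO2*]/KH = 1.633×10^-5 / 3.467×10^-2 = 471 μatm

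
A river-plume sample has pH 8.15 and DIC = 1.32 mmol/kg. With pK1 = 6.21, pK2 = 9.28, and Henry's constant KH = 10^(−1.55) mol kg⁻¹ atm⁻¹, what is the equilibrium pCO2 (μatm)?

α₀ = 1 / (1 + K1/[H⁺] + K1K2/[H⁺]²) = 1 / (1 + 10^+1.94 + 10^+0.81)
   = 1 / (1 + 87.096 + 6.4565) = 1/94.553 = 0.01058
[CO2*] = α₀ × DIC = 0.01058 × 1.32 = 0.01396 mmol/kg = 13.96 μmol/kg
pCO2 = [CO2*]/KH = 1.396×10^-5 / 2.818×10^-2 = 495 μatm

pCO2 = 495 μatm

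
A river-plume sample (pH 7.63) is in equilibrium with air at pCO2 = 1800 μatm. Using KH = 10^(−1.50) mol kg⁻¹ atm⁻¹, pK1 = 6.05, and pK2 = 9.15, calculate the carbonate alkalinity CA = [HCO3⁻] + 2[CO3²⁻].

CA = 2.29 mmol/kg

[CO2*] = KH · pCO2 = 10^(−1.50) × 1800×10^-6 = 5.692×10^-5 mol/kg
α₀ = 1/(1 + K1/[H⁺] + K1K2/[H⁺]²) = 1/(1 + 10^+1.58 + 10^+0.06) = 0.02490
DIC = [CO2*]/α₀ = 5.692×10^-5 / 0.02490 = 2.286 mmol/kg
CA = (α₁ + 2α₂)·DIC = (0.9465 + 2×0.02858) × 2.286 = 2.29 mmol/kg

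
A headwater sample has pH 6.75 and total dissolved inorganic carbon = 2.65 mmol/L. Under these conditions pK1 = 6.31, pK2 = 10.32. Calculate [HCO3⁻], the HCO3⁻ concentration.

[HCO3⁻] = 1.94 mmol/L

α₁ = 1 / (1 + [H⁺]/K1 + K2/[H⁺]) = 1 / (1 + 10^-0.44 + 10^-3.57)
   = 1 / (1 + 0.36308 + 0.00026915) = 1/1.3633 = 0.7335
[HCO3⁻] = α₁ × DIC = 0.7335 × 2.65 = 1.94 mmol/L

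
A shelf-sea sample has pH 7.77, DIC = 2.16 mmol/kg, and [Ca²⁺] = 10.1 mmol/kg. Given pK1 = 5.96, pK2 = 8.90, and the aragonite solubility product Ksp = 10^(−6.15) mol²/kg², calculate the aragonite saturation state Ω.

α₂ = 1 / (1 + [H⁺]/K2 + [H⁺]²/(K1K2)) = 1 / (1 + 10^+1.13 + 10^-0.68)
   = 1 / (1 + 13.490 + 0.20893) = 1/14.699 = 0.06803
[CO3²⁻] = α₂ × DIC = 0.06803 × 2.16 = 0.1470 mmol/kg
Ksp = 10^(−6.15) = 7.079×10^-7
Ω = [Ca²⁺][CO3²⁻]/Ksp = (10.1×10^-3)(1.470×10^-4) / 7.079×10^-7 = 2.10

Ω = 2.10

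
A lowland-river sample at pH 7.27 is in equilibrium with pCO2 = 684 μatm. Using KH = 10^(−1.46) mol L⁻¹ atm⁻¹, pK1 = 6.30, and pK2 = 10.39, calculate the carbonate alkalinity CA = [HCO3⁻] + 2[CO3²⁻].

CA = 0.222 mmol/L

[CO2*] = KH · pCO2 = 10^(−1.46) × 684×10^-6 = 2.372×10^-5 mol/L
α₀ = 1/(1 + K1/[H⁺] + K1K2/[H⁺]²) = 1/(1 + 10^+0.97 + 10^-2.15) = 0.09672
DIC = [CO2*]/α₀ = 2.372×10^-5 / 0.09672 = 0.2452 mmol/L
CA = (α₁ + 2α₂)·DIC = (0.9026 + 2×0.0006847) × 0.2452 = 0.222 mmol/L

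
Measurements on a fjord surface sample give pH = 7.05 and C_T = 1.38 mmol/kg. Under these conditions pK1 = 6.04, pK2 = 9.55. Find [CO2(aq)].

α₀ = 1 / (1 + K1/[H⁺] + K1K2/[H⁺]²) = 1 / (1 + 10^+1.01 + 10^-1.49)
   = 1 / (1 + 10.233 + 0.032359) = 1/11.265 = 0.08877
[CO2*] = α₀ × DIC = 0.08877 × 1.38 = 0.123 mmol/kg

[CO2*] = 0.123 mmol/kg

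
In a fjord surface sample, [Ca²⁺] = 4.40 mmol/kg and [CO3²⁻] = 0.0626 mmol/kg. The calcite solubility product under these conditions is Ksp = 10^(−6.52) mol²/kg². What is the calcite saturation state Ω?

Ksp = 10^(−6.52) = 3.020×10^-7
Ω = [Ca²⁺][CO3²⁻]/Ksp = (4.40×10^-3)(0.0626×10^-3) / 3.020×10^-7 = 0.912

Ω = 0.912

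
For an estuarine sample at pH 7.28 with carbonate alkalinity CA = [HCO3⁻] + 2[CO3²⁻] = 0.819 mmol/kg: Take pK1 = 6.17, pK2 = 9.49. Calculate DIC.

CA = [HCO3⁻] + 2[CO3²⁻] = (α₁ + 2α₂)·DIC
At pH 7.28: [H⁺]/K1 = 10^-1.11 = 0.077625, K2/[H⁺] = 10^-2.21 = 0.0061660
α₁ = 1/(1 + 0.077625 + 0.0061660) = 1/1.0838 = 0.9227; α₂ = α₁·K2/[H⁺] = 0.005689
α₁ + 2α₂ = 0.9341
DIC = CA / (α₁ + 2α₂) = 0.819 / 0.9341 = 0.877 mmol/kg

DIC = 0.877 mmol/kg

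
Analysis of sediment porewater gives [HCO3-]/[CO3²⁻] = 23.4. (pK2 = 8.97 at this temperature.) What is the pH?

From K2 = [H⁺][CO3²⁻]/[HCO3-]:  pH = pK2 − log₁₀([HCO3-]/[CO3²⁻])
log₁₀(23.4) = +1.369
pH = 8.97 − (+1.369) = 7.60

pH = 7.60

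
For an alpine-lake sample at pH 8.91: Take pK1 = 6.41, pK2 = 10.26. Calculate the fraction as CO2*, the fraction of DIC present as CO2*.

α₀ = 1 / (1 + K1/[H⁺] + K1K2/[H⁺]²) = 1 / (1 + 10^+2.50 + 10^+1.15)
   = 1 / (1 + 316.23 + 14.125) = 1/331.35 = 0.003018

α₀ = 0.00302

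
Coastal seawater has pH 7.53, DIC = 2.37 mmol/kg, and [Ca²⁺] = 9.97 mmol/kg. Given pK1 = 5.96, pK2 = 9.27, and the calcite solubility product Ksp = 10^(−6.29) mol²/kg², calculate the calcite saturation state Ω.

Ω = 0.802

α₂ = 1 / (1 + [H⁺]/K2 + [H⁺]²/(K1K2)) = 1 / (1 + 10^+1.74 + 10^+0.17)
   = 1 / (1 + 54.954 + 1.4791) = 1/57.433 = 0.01741
[CO3²⁻] = α₂ × DIC = 0.01741 × 2.37 = 0.04127 mmol/kg
Ksp = 10^(−6.29) = 5.129×10^-7
Ω = [Ca²⁺][CO3²⁻]/Ksp = (9.97×10^-3)(4.127×10^-5) / 5.129×10^-7 = 0.802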